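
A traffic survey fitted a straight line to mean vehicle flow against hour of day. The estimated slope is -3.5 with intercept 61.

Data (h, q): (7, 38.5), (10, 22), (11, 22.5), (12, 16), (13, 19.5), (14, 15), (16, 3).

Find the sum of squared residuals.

SSE = 58

h=7: ŷ = 61 − 3.5·7 = 36.5; e = 38.5 − 36.5 = 2
h=10: ŷ = 61 − 3.5·10 = 26; e = 22 − 26 = -4
h=11: ŷ = 61 − 3.5·11 = 22.5; e = 22.5 − 22.5 = 0
h=12: ŷ = 61 − 3.5·12 = 19; e = 16 − 19 = -3
h=13: ŷ = 61 − 3.5·13 = 15.5; e = 19.5 − 15.5 = 4
h=14: ŷ = 61 − 3.5·14 = 12; e = 15 − 12 = 3
h=16: ŷ = 61 − 3.5·16 = 5; e = 3 − 5 = -2
SSE = 4 + 16 + 0 + 9 + 16 + 9 + 4 = 58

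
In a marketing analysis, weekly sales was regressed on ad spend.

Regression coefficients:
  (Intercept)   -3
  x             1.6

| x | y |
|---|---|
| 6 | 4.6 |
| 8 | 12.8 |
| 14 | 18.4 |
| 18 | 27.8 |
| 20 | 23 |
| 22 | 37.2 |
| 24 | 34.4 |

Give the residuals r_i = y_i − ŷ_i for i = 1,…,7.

x=6: ŷ = -3 + 1.6·6 = 6.6; r = 4.6 − 6.6 = -2
x=8: ŷ = -3 + 1.6·8 = 9.8; r = 12.8 − 9.8 = 3
x=14: ŷ = -3 + 1.6·14 = 19.4; r = 18.4 − 19.4 = -1
x=18: ŷ = -3 + 1.6·18 = 25.8; r = 27.8 − 25.8 = 2
x=20: ŷ = -3 + 1.6·20 = 29; r = 23 − 29 = -6
x=22: ŷ = -3 + 1.6·22 = 32.2; r = 37.2 − 32.2 = 5
x=24: ŷ = -3 + 1.6·24 = 35.4; r = 34.4 − 35.4 = -1

-2, 3, -1, 2, -6, 5, -1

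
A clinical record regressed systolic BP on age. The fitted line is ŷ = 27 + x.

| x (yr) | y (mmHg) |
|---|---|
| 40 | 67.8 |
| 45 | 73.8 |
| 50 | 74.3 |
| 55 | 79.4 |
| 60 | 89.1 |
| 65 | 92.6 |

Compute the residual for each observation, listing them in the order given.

0.8, 1.8, -2.7, -2.6, 2.1, 0.6

x=40: ŷ = 27 + 40 = 67; e = 67.8 − 67 = 0.8
x=45: ŷ = 27 + 45 = 72; e = 73.8 − 72 = 1.8
x=50: ŷ = 27 + 50 = 77; e = 74.3 − 77 = -2.7
x=55: ŷ = 27 + 55 = 82; e = 79.4 − 82 = -2.6
x=60: ŷ = 27 + 60 = 87; e = 89.1 − 87 = 2.1
x=65: ŷ = 27 + 65 = 92; e = 92.6 − 92 = 0.6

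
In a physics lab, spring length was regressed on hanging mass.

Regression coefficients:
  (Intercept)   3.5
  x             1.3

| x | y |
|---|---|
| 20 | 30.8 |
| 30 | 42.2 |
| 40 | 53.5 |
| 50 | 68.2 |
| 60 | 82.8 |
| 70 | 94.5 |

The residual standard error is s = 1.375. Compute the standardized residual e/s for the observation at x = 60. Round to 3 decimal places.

ŷ = 3.5 + 1.3·60 = 81.5
e = 82.8 − 81.5 = 1.3
e/s = 1.3 / 1.375 = 0.945

0.945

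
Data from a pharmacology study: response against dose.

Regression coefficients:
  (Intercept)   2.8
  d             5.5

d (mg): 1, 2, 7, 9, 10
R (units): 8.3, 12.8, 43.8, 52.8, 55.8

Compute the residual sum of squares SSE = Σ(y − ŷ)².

SSE = 11.5

d=1: R̂ = 2.8 + 5.5·1 = 8.3; e = 8.3 − 8.3 = 0
d=2: R̂ = 2.8 + 5.5·2 = 13.8; e = 12.8 − 13.8 = -1
d=7: R̂ = 2.8 + 5.5·7 = 41.3; e = 43.8 − 41.3 = 2.5
d=9: R̂ = 2.8 + 5.5·9 = 52.3; e = 52.8 − 52.3 = 0.5
d=10: R̂ = 2.8 + 5.5·10 = 57.8; e = 55.8 − 57.8 = -2
SSE = 0 + 1 + 6.25 + 0.25 + 4 = 11.5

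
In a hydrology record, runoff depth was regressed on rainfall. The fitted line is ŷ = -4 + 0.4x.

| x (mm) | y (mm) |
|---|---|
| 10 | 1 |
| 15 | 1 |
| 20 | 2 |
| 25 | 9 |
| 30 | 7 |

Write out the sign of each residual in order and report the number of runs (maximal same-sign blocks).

4 runs

x=10: ŷ = -4 + 0.4·10 = 0; e = 1 − 0 = 1
x=15: ŷ = -4 + 0.4·15 = 2; e = 1 − 2 = -1
x=20: ŷ = -4 + 0.4·20 = 4; e = 2 − 4 = -2
x=25: ŷ = -4 + 0.4·25 = 6; e = 9 − 6 = 3
x=30: ŷ = -4 + 0.4·30 = 8; e = 7 − 8 = -1
Signs: + − − + −
Runs: +×1, −×2, +×1, −×1 → 4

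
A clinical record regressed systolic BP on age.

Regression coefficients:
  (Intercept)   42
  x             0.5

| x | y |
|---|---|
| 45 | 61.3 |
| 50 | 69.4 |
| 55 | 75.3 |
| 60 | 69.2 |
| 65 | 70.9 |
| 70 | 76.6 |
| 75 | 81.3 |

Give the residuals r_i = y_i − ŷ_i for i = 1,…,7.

-3.2, 2.4, 5.8, -2.8, -3.6, -0.4, 1.8

x=45: ŷ = 42 + 0.5·45 = 64.5; r = 61.3 − 64.5 = -3.2
x=50: ŷ = 42 + 0.5·50 = 67; r = 69.4 − 67 = 2.4
x=55: ŷ = 42 + 0.5·55 = 69.5; r = 75.3 − 69.5 = 5.8
x=60: ŷ = 42 + 0.5·60 = 72; r = 69.2 − 72 = -2.8
x=65: ŷ = 42 + 0.5·65 = 74.5; r = 70.9 − 74.5 = -3.6
x=70: ŷ = 42 + 0.5·70 = 77; r = 76.6 − 77 = -0.4
x=75: ŷ = 42 + 0.5·75 = 79.5; r = 81.3 − 79.5 = 1.8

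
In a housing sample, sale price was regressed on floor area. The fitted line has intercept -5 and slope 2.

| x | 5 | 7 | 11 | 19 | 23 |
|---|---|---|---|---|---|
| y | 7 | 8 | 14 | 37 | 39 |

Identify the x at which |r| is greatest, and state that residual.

x=5: ŷ = -5 + 2·5 = 5; r = 7 − 5 = 2
x=7: ŷ = -5 + 2·7 = 9; r = 8 − 9 = -1
x=11: ŷ = -5 + 2·11 = 17; r = 14 − 17 = -3
x=19: ŷ = -5 + 2·19 = 33; r = 37 − 33 = 4
x=23: ŷ = -5 + 2·23 = 41; r = 39 − 41 = -2
Largest |r| is 4 at x = 19, residual 4.

x = 19, r = 4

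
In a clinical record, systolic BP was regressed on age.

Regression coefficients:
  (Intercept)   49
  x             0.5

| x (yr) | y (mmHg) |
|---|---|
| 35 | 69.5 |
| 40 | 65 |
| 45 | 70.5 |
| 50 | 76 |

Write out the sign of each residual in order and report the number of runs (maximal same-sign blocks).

3 runs

x=35: ŷ = 49 + 0.5·35 = 66.5; e = 69.5 − 66.5 = 3
x=40: ŷ = 49 + 0.5·40 = 69; e = 65 − 69 = -4
x=45: ŷ = 49 + 0.5·45 = 71.5; e = 70.5 − 71.5 = -1
x=50: ŷ = 49 + 0.5·50 = 74; e = 76 − 74 = 2
Signs: + − − +
Runs: +×1, −×2, +×1 → 3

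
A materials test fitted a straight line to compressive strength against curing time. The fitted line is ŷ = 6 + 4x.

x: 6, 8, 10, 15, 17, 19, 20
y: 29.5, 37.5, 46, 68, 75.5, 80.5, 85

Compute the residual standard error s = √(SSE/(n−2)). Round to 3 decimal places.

x=6: ŷ = 6 + 4·6 = 30; r = 29.5 − 30 = -0.5
x=8: ŷ = 6 + 4·8 = 38; r = 37.5 − 38 = -0.5
x=10: ŷ = 6 + 4·10 = 46; r = 46 − 46 = 0
x=15: ŷ = 6 + 4·15 = 66; r = 68 − 66 = 2
x=17: ŷ = 6 + 4·17 = 74; r = 75.5 − 74 = 1.5
x=19: ŷ = 6 + 4·19 = 82; r = 80.5 − 82 = -1.5
x=20: ŷ = 6 + 4·20 = 86; r = 85 − 86 = -1
SSE = 0.25 + 0.25 + 0 + 4 + 2.25 + 2.25 + 1 = 10
s = √(10/5) = √2 ≈ 1.414

s = 1.414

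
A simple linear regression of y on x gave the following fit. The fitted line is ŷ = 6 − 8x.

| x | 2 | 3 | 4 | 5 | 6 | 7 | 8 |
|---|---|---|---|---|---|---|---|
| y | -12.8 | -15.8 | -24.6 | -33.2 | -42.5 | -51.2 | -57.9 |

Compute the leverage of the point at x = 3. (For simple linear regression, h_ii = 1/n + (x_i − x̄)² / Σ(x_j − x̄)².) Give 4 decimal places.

h = 0.2857

x̄ = (2 + 3 + 4 + 5 + 6 + 7 + 8)/7 = 5
Σ(x − x̄)² = 9 + 4 + 1 + 0 + 1 + 4 + 9 = 28
h = 1/7 + (-2)²/28 = 0.142857 + 0.142857 = 0.2857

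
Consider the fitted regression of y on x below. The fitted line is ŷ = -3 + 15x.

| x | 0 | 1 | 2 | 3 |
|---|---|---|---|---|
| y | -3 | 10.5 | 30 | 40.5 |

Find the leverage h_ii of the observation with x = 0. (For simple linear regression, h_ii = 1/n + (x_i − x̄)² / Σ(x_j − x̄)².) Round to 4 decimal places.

x̄ = (0 + 1 + 2 + 3)/4 = 1.5
Σ(x − x̄)² = 2.25 + 0.25 + 0.25 + 2.25 = 5
h = 1/4 + (-1.5)²/5 = 0.25 + 0.45 = 0.7000

h = 0.7000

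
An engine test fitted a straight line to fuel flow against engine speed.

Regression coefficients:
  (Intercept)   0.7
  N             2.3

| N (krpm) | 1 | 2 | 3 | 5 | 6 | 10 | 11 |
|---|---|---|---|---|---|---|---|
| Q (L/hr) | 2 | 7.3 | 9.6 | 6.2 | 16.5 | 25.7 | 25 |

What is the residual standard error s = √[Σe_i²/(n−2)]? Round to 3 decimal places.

s = 3.286

N=1: Q̂ = 0.7 + 2.3·1 = 3; e = 2 − 3 = -1
N=2: Q̂ = 0.7 + 2.3·2 = 5.3; e = 7.3 − 5.3 = 2
N=3: Q̂ = 0.7 + 2.3·3 = 7.6; e = 9.6 − 7.6 = 2
N=5: Q̂ = 0.7 + 2.3·5 = 12.2; e = 6.2 − 12.2 = -6
N=6: Q̂ = 0.7 + 2.3·6 = 14.5; e = 16.5 − 14.5 = 2
N=10: Q̂ = 0.7 + 2.3·10 = 23.7; e = 25.7 − 23.7 = 2
N=11: Q̂ = 0.7 + 2.3·11 = 26; e = 25 − 26 = -1
SSE = 1 + 4 + 4 + 36 + 4 + 4 + 1 = 54
s = √(54/5) = √10.8 ≈ 3.286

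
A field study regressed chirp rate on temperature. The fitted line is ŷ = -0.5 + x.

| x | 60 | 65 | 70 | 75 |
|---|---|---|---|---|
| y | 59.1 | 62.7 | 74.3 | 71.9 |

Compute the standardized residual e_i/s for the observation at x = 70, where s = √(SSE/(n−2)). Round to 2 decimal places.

x=60: ŷ = -0.5 + 60 = 59.5; e = 59.1 − 59.5 = -0.4
x=65: ŷ = -0.5 + 65 = 64.5; e = 62.7 − 64.5 = -1.8
x=70: ŷ = -0.5 + 70 = 69.5; e = 74.3 − 69.5 = 4.8
x=75: ŷ = -0.5 + 75 = 74.5; e = 71.9 − 74.5 = -2.6
SSE = 0.16 + 3.24 + 23.04 + 6.76 = 33.2
s = √(33.2/2) = 4.07431
e/s = 4.8 / 4.07431 = 1.18

1.18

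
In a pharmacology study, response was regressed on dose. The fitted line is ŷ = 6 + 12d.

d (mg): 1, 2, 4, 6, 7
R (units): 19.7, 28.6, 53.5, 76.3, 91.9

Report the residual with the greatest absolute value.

d=1: ŷ = 6 + 12·1 = 18; e = 19.7 − 18 = 1.7
d=2: ŷ = 6 + 12·2 = 30; e = 28.6 − 30 = -1.4
d=4: ŷ = 6 + 12·4 = 54; e = 53.5 − 54 = -0.5
d=6: ŷ = 6 + 12·6 = 78; e = 76.3 − 78 = -1.7
d=7: ŷ = 6 + 12·7 = 90; e = 91.9 − 90 = 1.9
Largest |e| is 1.9 at d = 7, residual 1.9.

e = 1.9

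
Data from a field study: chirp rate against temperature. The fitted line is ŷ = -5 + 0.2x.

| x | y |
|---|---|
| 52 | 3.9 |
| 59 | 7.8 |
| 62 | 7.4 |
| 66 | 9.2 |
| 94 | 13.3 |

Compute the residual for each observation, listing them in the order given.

-1.5, 1, 0, 1, -0.5

x=52: ŷ = -5 + 0.2·52 = 5.4; r = 3.9 − 5.4 = -1.5
x=59: ŷ = -5 + 0.2·59 = 6.8; r = 7.8 − 6.8 = 1
x=62: ŷ = -5 + 0.2·62 = 7.4; r = 7.4 − 7.4 = 0
x=66: ŷ = -5 + 0.2·66 = 8.2; r = 9.2 − 8.2 = 1
x=94: ŷ = -5 + 0.2·94 = 13.8; r = 13.3 − 13.8 = -0.5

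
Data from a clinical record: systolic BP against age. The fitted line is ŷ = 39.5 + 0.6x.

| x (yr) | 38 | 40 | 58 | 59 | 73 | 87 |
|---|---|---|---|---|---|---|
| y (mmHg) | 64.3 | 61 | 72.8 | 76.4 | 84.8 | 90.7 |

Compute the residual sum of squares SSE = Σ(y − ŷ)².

SSE = 18

x=38: ŷ = 39.5 + 0.6·38 = 62.3; r = 64.3 − 62.3 = 2
x=40: ŷ = 39.5 + 0.6·40 = 63.5; r = 61 − 63.5 = -2.5
x=58: ŷ = 39.5 + 0.6·58 = 74.3; r = 72.8 − 74.3 = -1.5
x=59: ŷ = 39.5 + 0.6·59 = 74.9; r = 76.4 − 74.9 = 1.5
x=73: ŷ = 39.5 + 0.6·73 = 83.3; r = 84.8 − 83.3 = 1.5
x=87: ŷ = 39.5 + 0.6·87 = 91.7; r = 90.7 − 91.7 = -1
SSE = 4 + 6.25 + 2.25 + 2.25 + 2.25 + 1 = 18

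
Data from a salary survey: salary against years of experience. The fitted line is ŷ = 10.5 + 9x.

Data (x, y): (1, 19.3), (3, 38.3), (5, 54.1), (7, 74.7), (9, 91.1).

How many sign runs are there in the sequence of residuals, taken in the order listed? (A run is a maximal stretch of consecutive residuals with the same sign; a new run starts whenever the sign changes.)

5 runs

x=1: ŷ = 10.5 + 9·1 = 19.5; r = 19.3 − 19.5 = -0.2
x=3: ŷ = 10.5 + 9·3 = 37.5; r = 38.3 − 37.5 = 0.8
x=5: ŷ = 10.5 + 9·5 = 55.5; r = 54.1 − 55.5 = -1.4
x=7: ŷ = 10.5 + 9·7 = 73.5; r = 74.7 − 73.5 = 1.2
x=9: ŷ = 10.5 + 9·9 = 91.5; r = 91.1 − 91.5 = -0.4
Signs: − + − + −
Runs: −×1, +×1, −×1, +×1, −×1 → 5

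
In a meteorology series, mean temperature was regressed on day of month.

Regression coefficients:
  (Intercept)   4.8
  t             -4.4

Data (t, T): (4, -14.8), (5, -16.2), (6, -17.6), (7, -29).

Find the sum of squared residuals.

SSE = 30

t=4: T̂ = 4.8 − 4.4·4 = -12.8; r = -14.8 − (-12.8) = -2
t=5: T̂ = 4.8 − 4.4·5 = -17.2; r = -16.2 − (-17.2) = 1
t=6: T̂ = 4.8 − 4.4·6 = -21.6; r = -17.6 − (-21.6) = 4
t=7: T̂ = 4.8 − 4.4·7 = -26; r = -29 − (-26) = -3
SSE = 4 + 1 + 16 + 9 = 30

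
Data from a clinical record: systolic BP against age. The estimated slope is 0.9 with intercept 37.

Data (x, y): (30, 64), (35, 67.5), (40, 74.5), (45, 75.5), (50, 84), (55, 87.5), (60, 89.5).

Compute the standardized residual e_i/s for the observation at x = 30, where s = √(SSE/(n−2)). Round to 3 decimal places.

0.000

x=30: ŷ = 37 + 0.9·30 = 64; e = 64 − 64 = 0
x=35: ŷ = 37 + 0.9·35 = 68.5; e = 67.5 − 68.5 = -1
x=40: ŷ = 37 + 0.9·40 = 73; e = 74.5 − 73 = 1.5
x=45: ŷ = 37 + 0.9·45 = 77.5; e = 75.5 − 77.5 = -2
x=50: ŷ = 37 + 0.9·50 = 82; e = 84 − 82 = 2
x=55: ŷ = 37 + 0.9·55 = 86.5; e = 87.5 − 86.5 = 1
x=60: ŷ = 37 + 0.9·60 = 91; e = 89.5 − 91 = -1.5
SSE = 0 + 1 + 2.25 + 4 + 4 + 1 + 2.25 = 14.5
s = √(14.5/5) = 1.70294
e/s = 0 / 1.70294 = 0.000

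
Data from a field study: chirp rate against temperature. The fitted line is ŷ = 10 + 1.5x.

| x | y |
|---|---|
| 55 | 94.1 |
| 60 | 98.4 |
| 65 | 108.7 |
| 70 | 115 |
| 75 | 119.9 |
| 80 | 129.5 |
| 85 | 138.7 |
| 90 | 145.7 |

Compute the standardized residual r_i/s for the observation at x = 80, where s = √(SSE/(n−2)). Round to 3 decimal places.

x=55: ŷ = 10 + 1.5·55 = 92.5; r = 94.1 − 92.5 = 1.6
x=60: ŷ = 10 + 1.5·60 = 100; r = 98.4 − 100 = -1.6
x=65: ŷ = 10 + 1.5·65 = 107.5; r = 108.7 − 107.5 = 1.2
x=70: ŷ = 10 + 1.5·70 = 115; r = 115 − 115 = 0
x=75: ŷ = 10 + 1.5·75 = 122.5; r = 119.9 − 122.5 = -2.6
x=80: ŷ = 10 + 1.5·80 = 130; r = 129.5 − 130 = -0.5
x=85: ŷ = 10 + 1.5·85 = 137.5; r = 138.7 − 137.5 = 1.2
x=90: ŷ = 10 + 1.5·90 = 145; r = 145.7 − 145 = 0.7
SSE = 2.56 + 2.56 + 1.44 + 0 + 6.76 + 0.25 + 1.44 + 0.49 = 15.5
s = √(15.5/6) = 1.60728
r/s = -0.5 / 1.60728 = -0.311

-0.311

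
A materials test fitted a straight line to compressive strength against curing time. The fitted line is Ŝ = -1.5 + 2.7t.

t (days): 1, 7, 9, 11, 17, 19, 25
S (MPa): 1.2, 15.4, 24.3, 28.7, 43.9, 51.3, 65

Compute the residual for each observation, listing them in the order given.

0, -2, 1.5, 0.5, -0.5, 1.5, -1

t=1: Ŝ = -1.5 + 2.7·1 = 1.2; r = 1.2 − 1.2 = 0
t=7: Ŝ = -1.5 + 2.7·7 = 17.4; r = 15.4 − 17.4 = -2
t=9: Ŝ = -1.5 + 2.7·9 = 22.8; r = 24.3 − 22.8 = 1.5
t=11: Ŝ = -1.5 + 2.7·11 = 28.2; r = 28.7 − 28.2 = 0.5
t=17: Ŝ = -1.5 + 2.7·17 = 44.4; r = 43.9 − 44.4 = -0.5
t=19: Ŝ = -1.5 + 2.7·19 = 49.8; r = 51.3 − 49.8 = 1.5
t=25: Ŝ = -1.5 + 2.7·25 = 66; r = 65 − 66 = -1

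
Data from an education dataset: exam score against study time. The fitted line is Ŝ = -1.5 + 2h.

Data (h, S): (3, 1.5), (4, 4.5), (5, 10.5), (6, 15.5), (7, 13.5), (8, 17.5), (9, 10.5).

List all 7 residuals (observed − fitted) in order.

-3, -2, 2, 5, 1, 3, -6

h=3: Ŝ = -1.5 + 2·3 = 4.5; r = 1.5 − 4.5 = -3
h=4: Ŝ = -1.5 + 2·4 = 6.5; r = 4.5 − 6.5 = -2
h=5: Ŝ = -1.5 + 2·5 = 8.5; r = 10.5 − 8.5 = 2
h=6: Ŝ = -1.5 + 2·6 = 10.5; r = 15.5 − 10.5 = 5
h=7: Ŝ = -1.5 + 2·7 = 12.5; r = 13.5 − 12.5 = 1
h=8: Ŝ = -1.5 + 2·8 = 14.5; r = 17.5 − 14.5 = 3
h=9: Ŝ = -1.5 + 2·9 = 16.5; r = 10.5 − 16.5 = -6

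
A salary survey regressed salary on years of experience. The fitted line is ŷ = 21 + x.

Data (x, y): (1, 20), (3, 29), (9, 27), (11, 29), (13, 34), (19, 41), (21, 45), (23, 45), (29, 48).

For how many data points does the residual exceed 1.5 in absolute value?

x=1: ŷ = 21 + 1 = 22; r = 20 − 22 = -2
x=3: ŷ = 21 + 3 = 24; r = 29 − 24 = 5
x=9: ŷ = 21 + 9 = 30; r = 27 − 30 = -3
x=11: ŷ = 21 + 11 = 32; r = 29 − 32 = -3
x=13: ŷ = 21 + 13 = 34; r = 34 − 34 = 0
x=19: ŷ = 21 + 19 = 40; r = 41 − 40 = 1
x=21: ŷ = 21 + 21 = 42; r = 45 − 42 = 3
x=23: ŷ = 21 + 23 = 44; r = 45 − 44 = 1
x=29: ŷ = 21 + 29 = 50; r = 48 − 50 = -2
|r| > 1.5: x=1 (|r|=2), x=3 (|r|=5), x=9 (|r|=3), x=11 (|r|=3), x=21 (|r|=3), x=29 (|r|=2) → 6

6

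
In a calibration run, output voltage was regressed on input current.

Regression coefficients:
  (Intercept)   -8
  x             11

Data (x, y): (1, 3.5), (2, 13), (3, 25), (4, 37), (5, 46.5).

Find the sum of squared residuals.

SSE = 2.5

x=1: ŷ = -8 + 11·1 = 3; e = 3.5 − 3 = 0.5
x=2: ŷ = -8 + 11·2 = 14; e = 13 − 14 = -1
x=3: ŷ = -8 + 11·3 = 25; e = 25 − 25 = 0
x=4: ŷ = -8 + 11·4 = 36; e = 37 − 36 = 1
x=5: ŷ = -8 + 11·5 = 47; e = 46.5 − 47 = -0.5
SSE = 0.25 + 1 + 0 + 1 + 0.25 = 2.5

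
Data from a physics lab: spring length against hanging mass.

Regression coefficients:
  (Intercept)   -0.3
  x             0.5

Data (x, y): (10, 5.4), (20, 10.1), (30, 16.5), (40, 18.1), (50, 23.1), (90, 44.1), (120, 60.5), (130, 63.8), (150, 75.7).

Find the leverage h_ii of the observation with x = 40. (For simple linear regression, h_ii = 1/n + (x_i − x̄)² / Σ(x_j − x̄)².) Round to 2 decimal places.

h = 0.16

x̄ = (10 + 20 + 30 + 40 + 50 + 90 + 120 + 130 + 150)/9 = 71.1111
Σ(x − x̄)² = 3734.57 + 2612.35 + 1690.12 + 967.901 + 445.679 + 356.79 + 2390.12 + 3467.9 + 6223.46 = 21888.9
h = 1/9 + (-31.1111)²/21888.9 = 0.111111 + 0.0442188 = 0.16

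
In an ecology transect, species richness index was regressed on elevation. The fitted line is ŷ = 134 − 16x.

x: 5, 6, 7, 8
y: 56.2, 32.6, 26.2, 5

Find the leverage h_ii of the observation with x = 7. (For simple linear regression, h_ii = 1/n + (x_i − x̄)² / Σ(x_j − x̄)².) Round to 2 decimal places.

h = 0.30

x̄ = (5 + 6 + 7 + 8)/4 = 6.5
Σ(x − x̄)² = 2.25 + 0.25 + 0.25 + 2.25 = 5
h = 1/4 + (0.5)²/5 = 0.25 + 0.05 = 0.30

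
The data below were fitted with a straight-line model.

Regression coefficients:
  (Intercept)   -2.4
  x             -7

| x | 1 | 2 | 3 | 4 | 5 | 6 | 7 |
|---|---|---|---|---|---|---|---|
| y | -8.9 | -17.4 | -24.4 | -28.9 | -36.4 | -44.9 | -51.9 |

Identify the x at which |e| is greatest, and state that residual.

x=1: ŷ = -2.4 − 7·1 = -9.4; e = -8.9 − (-9.4) = 0.5
x=2: ŷ = -2.4 − 7·2 = -16.4; e = -17.4 − (-16.4) = -1
x=3: ŷ = -2.4 − 7·3 = -23.4; e = -24.4 − (-23.4) = -1
x=4: ŷ = -2.4 − 7·4 = -30.4; e = -28.9 − (-30.4) = 1.5
x=5: ŷ = -2.4 − 7·5 = -37.4; e = -36.4 − (-37.4) = 1
x=6: ŷ = -2.4 − 7·6 = -44.4; e = -44.9 − (-44.4) = -0.5
x=7: ŷ = -2.4 − 7·7 = -51.4; e = -51.9 − (-51.4) = -0.5
Largest |e| is 1.5 at x = 4, residual 1.5.

x = 4, e = 1.5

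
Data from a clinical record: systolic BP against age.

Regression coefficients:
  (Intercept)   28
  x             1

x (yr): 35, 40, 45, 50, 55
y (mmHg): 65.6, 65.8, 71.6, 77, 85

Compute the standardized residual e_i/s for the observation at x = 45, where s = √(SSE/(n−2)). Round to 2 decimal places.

x=35: ŷ = 28 + 35 = 63; e = 65.6 − 63 = 2.6
x=40: ŷ = 28 + 40 = 68; e = 65.8 − 68 = -2.2
x=45: ŷ = 28 + 45 = 73; e = 71.6 − 73 = -1.4
x=50: ŷ = 28 + 50 = 78; e = 77 − 78 = -1
x=55: ŷ = 28 + 55 = 83; e = 85 − 83 = 2
SSE = 6.76 + 4.84 + 1.96 + 1 + 4 = 18.56
s = √(18.56/3) = 2.4873
e/s = -1.4 / 2.4873 = -0.56

-0.56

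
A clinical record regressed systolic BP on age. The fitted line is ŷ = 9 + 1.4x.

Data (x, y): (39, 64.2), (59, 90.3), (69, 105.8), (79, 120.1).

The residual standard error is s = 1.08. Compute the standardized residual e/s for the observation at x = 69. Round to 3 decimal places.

0.185

ŷ = 9 + 1.4·69 = 105.6
e = 105.8 − 105.6 = 0.2
e/s = 0.2 / 1.08 = 0.185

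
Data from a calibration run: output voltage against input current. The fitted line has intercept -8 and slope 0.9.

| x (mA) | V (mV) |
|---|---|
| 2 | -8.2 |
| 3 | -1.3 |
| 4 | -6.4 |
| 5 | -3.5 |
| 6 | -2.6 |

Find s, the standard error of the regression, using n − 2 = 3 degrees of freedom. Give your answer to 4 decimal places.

s = 2.8284

x=2: V̂ = -8 + 0.9·2 = -6.2; r = -8.2 − (-6.2) = -2
x=3: V̂ = -8 + 0.9·3 = -5.3; r = -1.3 − (-5.3) = 4
x=4: V̂ = -8 + 0.9·4 = -4.4; r = -6.4 − (-4.4) = -2
x=5: V̂ = -8 + 0.9·5 = -3.5; r = -3.5 − (-3.5) = 0
x=6: V̂ = -8 + 0.9·6 = -2.6; r = -2.6 − (-2.6) = 0
SSE = 4 + 16 + 4 + 0 + 0 = 24
s = √(24/3) = √8 ≈ 2.8284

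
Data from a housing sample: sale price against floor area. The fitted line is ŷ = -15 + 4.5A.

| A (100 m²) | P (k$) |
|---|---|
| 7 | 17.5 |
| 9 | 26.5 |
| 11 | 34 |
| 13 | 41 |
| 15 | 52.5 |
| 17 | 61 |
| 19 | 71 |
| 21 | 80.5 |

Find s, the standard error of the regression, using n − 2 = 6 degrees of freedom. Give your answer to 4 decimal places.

s = 1.2910

A=7: ŷ = -15 + 4.5·7 = 16.5; e = 17.5 − 16.5 = 1
A=9: ŷ = -15 + 4.5·9 = 25.5; e = 26.5 − 25.5 = 1
A=11: ŷ = -15 + 4.5·11 = 34.5; e = 34 − 34.5 = -0.5
A=13: ŷ = -15 + 4.5·13 = 43.5; e = 41 − 43.5 = -2.5
A=15: ŷ = -15 + 4.5·15 = 52.5; e = 52.5 − 52.5 = 0
A=17: ŷ = -15 + 4.5·17 = 61.5; e = 61 − 61.5 = -0.5
A=19: ŷ = -15 + 4.5·19 = 70.5; e = 71 − 70.5 = 0.5
A=21: ŷ = -15 + 4.5·21 = 79.5; e = 80.5 − 79.5 = 1
SSE = 1 + 1 + 0.25 + 6.25 + 0 + 0.25 + 0.25 + 1 = 10
s = √(10/6) = √1.66667 ≈ 1.2910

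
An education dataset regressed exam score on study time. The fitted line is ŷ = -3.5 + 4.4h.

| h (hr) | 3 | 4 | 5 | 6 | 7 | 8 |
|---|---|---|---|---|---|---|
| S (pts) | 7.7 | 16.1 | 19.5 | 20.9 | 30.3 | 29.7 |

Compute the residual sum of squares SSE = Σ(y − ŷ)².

SSE = 26

h=3: ŷ = -3.5 + 4.4·3 = 9.7; r = 7.7 − 9.7 = -2
h=4: ŷ = -3.5 + 4.4·4 = 14.1; r = 16.1 − 14.1 = 2
h=5: ŷ = -3.5 + 4.4·5 = 18.5; r = 19.5 − 18.5 = 1
h=6: ŷ = -3.5 + 4.4·6 = 22.9; r = 20.9 − 22.9 = -2
h=7: ŷ = -3.5 + 4.4·7 = 27.3; r = 30.3 − 27.3 = 3
h=8: ŷ = -3.5 + 4.4·8 = 31.7; r = 29.7 − 31.7 = -2
SSE = 4 + 4 + 1 + 4 + 9 + 4 = 26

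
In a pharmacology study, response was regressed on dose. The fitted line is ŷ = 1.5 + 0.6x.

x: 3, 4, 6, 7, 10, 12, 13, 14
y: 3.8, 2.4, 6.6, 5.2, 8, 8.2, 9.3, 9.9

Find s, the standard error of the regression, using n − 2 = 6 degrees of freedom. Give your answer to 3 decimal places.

x=3: ŷ = 1.5 + 0.6·3 = 3.3; e = 3.8 − 3.3 = 0.5
x=4: ŷ = 1.5 + 0.6·4 = 3.9; e = 2.4 − 3.9 = -1.5
x=6: ŷ = 1.5 + 0.6·6 = 5.1; e = 6.6 − 5.1 = 1.5
x=7: ŷ = 1.5 + 0.6·7 = 5.7; e = 5.2 − 5.7 = -0.5
x=10: ŷ = 1.5 + 0.6·10 = 7.5; e = 8 − 7.5 = 0.5
x=12: ŷ = 1.5 + 0.6·12 = 8.7; e = 8.2 − 8.7 = -0.5
x=13: ŷ = 1.5 + 0.6·13 = 9.3; e = 9.3 − 9.3 = 0
x=14: ŷ = 1.5 + 0.6·14 = 9.9; e = 9.9 − 9.9 = 0
SSE = 0.25 + 2.25 + 2.25 + 0.25 + 0.25 + 0.25 + 0 + 0 = 5.5
s = √(5.5/6) = √0.916667 ≈ 0.957

s = 0.957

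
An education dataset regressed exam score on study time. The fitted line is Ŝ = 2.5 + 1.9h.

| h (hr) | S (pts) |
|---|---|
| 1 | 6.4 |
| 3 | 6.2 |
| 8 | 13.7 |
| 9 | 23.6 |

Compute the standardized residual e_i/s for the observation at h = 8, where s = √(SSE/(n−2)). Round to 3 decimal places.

-0.894

h=1: Ŝ = 2.5 + 1.9·1 = 4.4; e = 6.4 − 4.4 = 2
h=3: Ŝ = 2.5 + 1.9·3 = 8.2; e = 6.2 − 8.2 = -2
h=8: Ŝ = 2.5 + 1.9·8 = 17.7; e = 13.7 − 17.7 = -4
h=9: Ŝ = 2.5 + 1.9·9 = 19.6; e = 23.6 − 19.6 = 4
SSE = 4 + 4 + 16 + 16 = 40
s = √(40/2) = 4.47214
e/s = -4 / 4.47214 = -0.894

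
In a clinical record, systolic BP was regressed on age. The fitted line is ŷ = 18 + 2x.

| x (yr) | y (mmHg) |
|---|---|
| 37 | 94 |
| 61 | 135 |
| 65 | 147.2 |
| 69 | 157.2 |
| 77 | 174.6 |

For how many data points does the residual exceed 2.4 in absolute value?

x=37: ŷ = 18 + 2·37 = 92; r = 94 − 92 = 2
x=61: ŷ = 18 + 2·61 = 140; r = 135 − 140 = -5
x=65: ŷ = 18 + 2·65 = 148; r = 147.2 − 148 = -0.8
x=69: ŷ = 18 + 2·69 = 156; r = 157.2 − 156 = 1.2
x=77: ŷ = 18 + 2·77 = 172; r = 174.6 − 172 = 2.6
|r| > 2.4: x=61 (|r|=5), x=77 (|r|=2.6) → 2

2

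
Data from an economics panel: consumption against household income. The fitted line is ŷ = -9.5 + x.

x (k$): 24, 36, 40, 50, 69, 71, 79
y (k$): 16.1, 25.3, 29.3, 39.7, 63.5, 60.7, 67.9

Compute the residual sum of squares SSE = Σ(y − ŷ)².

SSE = 25.28

x=24: ŷ = -9.5 + 24 = 14.5; e = 16.1 − 14.5 = 1.6
x=36: ŷ = -9.5 + 36 = 26.5; e = 25.3 − 26.5 = -1.2
x=40: ŷ = -9.5 + 40 = 30.5; e = 29.3 − 30.5 = -1.2
x=50: ŷ = -9.5 + 50 = 40.5; e = 39.7 − 40.5 = -0.8
x=69: ŷ = -9.5 + 69 = 59.5; e = 63.5 − 59.5 = 4
x=71: ŷ = -9.5 + 71 = 61.5; e = 60.7 − 61.5 = -0.8
x=79: ŷ = -9.5 + 79 = 69.5; e = 67.9 − 69.5 = -1.6
SSE = 2.56 + 1.44 + 1.44 + 0.64 + 16 + 0.64 + 2.56 = 25.28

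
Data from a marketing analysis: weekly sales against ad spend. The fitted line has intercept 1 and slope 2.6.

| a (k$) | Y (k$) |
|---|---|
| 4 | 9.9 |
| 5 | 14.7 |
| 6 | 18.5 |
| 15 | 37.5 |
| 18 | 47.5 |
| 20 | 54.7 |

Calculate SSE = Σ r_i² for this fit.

a=4: Ŷ = 1 + 2.6·4 = 11.4; r = 9.9 − 11.4 = -1.5
a=5: Ŷ = 1 + 2.6·5 = 14; r = 14.7 − 14 = 0.7
a=6: Ŷ = 1 + 2.6·6 = 16.6; r = 18.5 − 16.6 = 1.9
a=15: Ŷ = 1 + 2.6·15 = 40; r = 37.5 − 40 = -2.5
a=18: Ŷ = 1 + 2.6·18 = 47.8; r = 47.5 − 47.8 = -0.3
a=20: Ŷ = 1 + 2.6·20 = 53; r = 54.7 − 53 = 1.7
SSE = 2.25 + 0.49 + 3.61 + 6.25 + 0.09 + 2.89 = 15.58

SSE = 15.58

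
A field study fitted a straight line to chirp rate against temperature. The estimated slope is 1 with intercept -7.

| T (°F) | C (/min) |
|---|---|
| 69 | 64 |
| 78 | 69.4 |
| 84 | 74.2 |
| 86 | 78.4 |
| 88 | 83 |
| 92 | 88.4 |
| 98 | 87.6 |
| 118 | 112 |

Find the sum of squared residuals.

T=69: Ĉ = -7 + 69 = 62; e = 64 − 62 = 2
T=78: Ĉ = -7 + 78 = 71; e = 69.4 − 71 = -1.6
T=84: Ĉ = -7 + 84 = 77; e = 74.2 − 77 = -2.8
T=86: Ĉ = -7 + 86 = 79; e = 78.4 − 79 = -0.6
T=88: Ĉ = -7 + 88 = 81; e = 83 − 81 = 2
T=92: Ĉ = -7 + 92 = 85; e = 88.4 − 85 = 3.4
T=98: Ĉ = -7 + 98 = 91; e = 87.6 − 91 = -3.4
T=118: Ĉ = -7 + 118 = 111; e = 112 − 111 = 1
SSE = 4 + 2.56 + 7.84 + 0.36 + 4 + 11.56 + 11.56 + 1 = 42.88

SSE = 42.88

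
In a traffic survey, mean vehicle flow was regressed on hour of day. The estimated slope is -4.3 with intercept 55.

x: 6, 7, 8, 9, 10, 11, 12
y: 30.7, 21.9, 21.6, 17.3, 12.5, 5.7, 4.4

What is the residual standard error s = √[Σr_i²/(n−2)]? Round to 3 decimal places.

x=6: ŷ = 55 − 4.3·6 = 29.2; r = 30.7 − 29.2 = 1.5
x=7: ŷ = 55 − 4.3·7 = 24.9; r = 21.9 − 24.9 = -3
x=8: ŷ = 55 − 4.3·8 = 20.6; r = 21.6 − 20.6 = 1
x=9: ŷ = 55 − 4.3·9 = 16.3; r = 17.3 − 16.3 = 1
x=10: ŷ = 55 − 4.3·10 = 12; r = 12.5 − 12 = 0.5
x=11: ŷ = 55 − 4.3·11 = 7.7; r = 5.7 − 7.7 = -2
x=12: ŷ = 55 − 4.3·12 = 3.4; r = 4.4 − 3.4 = 1
SSE = 2.25 + 9 + 1 + 1 + 0.25 + 4 + 1 = 18.5
s = √(18.5/5) = √3.7 ≈ 1.924

s = 1.924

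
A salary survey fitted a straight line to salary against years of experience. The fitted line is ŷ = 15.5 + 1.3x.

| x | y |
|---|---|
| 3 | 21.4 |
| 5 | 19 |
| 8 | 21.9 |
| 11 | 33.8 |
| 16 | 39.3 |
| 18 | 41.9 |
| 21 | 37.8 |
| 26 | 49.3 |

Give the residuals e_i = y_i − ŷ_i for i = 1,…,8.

x=3: ŷ = 15.5 + 1.3·3 = 19.4; e = 21.4 − 19.4 = 2
x=5: ŷ = 15.5 + 1.3·5 = 22; e = 19 − 22 = -3
x=8: ŷ = 15.5 + 1.3·8 = 25.9; e = 21.9 − 25.9 = -4
x=11: ŷ = 15.5 + 1.3·11 = 29.8; e = 33.8 − 29.8 = 4
x=16: ŷ = 15.5 + 1.3·16 = 36.3; e = 39.3 − 36.3 = 3
x=18: ŷ = 15.5 + 1.3·18 = 38.9; e = 41.9 − 38.9 = 3
x=21: ŷ = 15.5 + 1.3·21 = 42.8; e = 37.8 − 42.8 = -5
x=26: ŷ = 15.5 + 1.3·26 = 49.3; e = 49.3 − 49.3 = 0

2, -3, -4, 4, 3, 3, -5, 0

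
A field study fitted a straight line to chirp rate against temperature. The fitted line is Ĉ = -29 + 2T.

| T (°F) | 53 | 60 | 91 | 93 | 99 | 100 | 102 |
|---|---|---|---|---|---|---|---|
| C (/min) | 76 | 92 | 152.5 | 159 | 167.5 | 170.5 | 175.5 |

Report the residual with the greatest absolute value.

e = 2

T=53: Ĉ = -29 + 2·53 = 77; e = 76 − 77 = -1
T=60: Ĉ = -29 + 2·60 = 91; e = 92 − 91 = 1
T=91: Ĉ = -29 + 2·91 = 153; e = 152.5 − 153 = -0.5
T=93: Ĉ = -29 + 2·93 = 157; e = 159 − 157 = 2
T=99: Ĉ = -29 + 2·99 = 169; e = 167.5 − 169 = -1.5
T=100: Ĉ = -29 + 2·100 = 171; e = 170.5 − 171 = -0.5
T=102: Ĉ = -29 + 2·102 = 175; e = 175.5 − 175 = 0.5
Largest |e| is 2 at T = 93, residual 2.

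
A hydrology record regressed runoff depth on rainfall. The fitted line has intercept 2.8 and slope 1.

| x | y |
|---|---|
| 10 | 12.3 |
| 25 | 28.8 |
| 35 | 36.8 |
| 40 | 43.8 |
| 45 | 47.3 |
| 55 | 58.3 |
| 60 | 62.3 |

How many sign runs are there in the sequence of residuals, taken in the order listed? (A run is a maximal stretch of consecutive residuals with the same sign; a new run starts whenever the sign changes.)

x=10: ŷ = 2.8 + 10 = 12.8; r = 12.3 − 12.8 = -0.5
x=25: ŷ = 2.8 + 25 = 27.8; r = 28.8 − 27.8 = 1
x=35: ŷ = 2.8 + 35 = 37.8; r = 36.8 − 37.8 = -1
x=40: ŷ = 2.8 + 40 = 42.8; r = 43.8 − 42.8 = 1
x=45: ŷ = 2.8 + 45 = 47.8; r = 47.3 − 47.8 = -0.5
x=55: ŷ = 2.8 + 55 = 57.8; r = 58.3 − 57.8 = 0.5
x=60: ŷ = 2.8 + 60 = 62.8; r = 62.3 − 62.8 = -0.5
Signs: − + − + − + −
Runs: −×1, +×1, −×1, +×1, −×1, +×1, −×1 → 7

7 runs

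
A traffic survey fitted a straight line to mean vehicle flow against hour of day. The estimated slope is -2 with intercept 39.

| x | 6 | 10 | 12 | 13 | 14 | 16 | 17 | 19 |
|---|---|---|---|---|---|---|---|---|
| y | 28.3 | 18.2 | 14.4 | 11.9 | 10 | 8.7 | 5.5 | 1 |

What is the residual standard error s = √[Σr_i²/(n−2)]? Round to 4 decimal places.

s = 1.1576

x=6: ŷ = 39 − 2·6 = 27; r = 28.3 − 27 = 1.3
x=10: ŷ = 39 − 2·10 = 19; r = 18.2 − 19 = -0.8
x=12: ŷ = 39 − 2·12 = 15; r = 14.4 − 15 = -0.6
x=13: ŷ = 39 − 2·13 = 13; r = 11.9 − 13 = -1.1
x=14: ŷ = 39 − 2·14 = 11; r = 10 − 11 = -1
x=16: ŷ = 39 − 2·16 = 7; r = 8.7 − 7 = 1.7
x=17: ŷ = 39 − 2·17 = 5; r = 5.5 − 5 = 0.5
x=19: ŷ = 39 − 2·19 = 1; r = 1 − 1 = 0
SSE = 1.69 + 0.64 + 0.36 + 1.21 + 1 + 2.89 + 0.25 + 0 = 8.04
s = √(8.04/6) = √1.34 ≈ 1.1576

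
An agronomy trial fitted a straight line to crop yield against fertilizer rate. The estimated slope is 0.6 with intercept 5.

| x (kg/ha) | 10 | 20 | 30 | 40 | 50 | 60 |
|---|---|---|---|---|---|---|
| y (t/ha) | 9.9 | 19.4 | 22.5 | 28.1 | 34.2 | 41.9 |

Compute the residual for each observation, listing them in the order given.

-1.1, 2.4, -0.5, -0.9, -0.8, 0.9

x=10: ŷ = 5 + 0.6·10 = 11; r = 9.9 − 11 = -1.1
x=20: ŷ = 5 + 0.6·20 = 17; r = 19.4 − 17 = 2.4
x=30: ŷ = 5 + 0.6·30 = 23; r = 22.5 − 23 = -0.5
x=40: ŷ = 5 + 0.6·40 = 29; r = 28.1 − 29 = -0.9
x=50: ŷ = 5 + 0.6·50 = 35; r = 34.2 − 35 = -0.8
x=60: ŷ = 5 + 0.6·60 = 41; r = 41.9 − 41 = 0.9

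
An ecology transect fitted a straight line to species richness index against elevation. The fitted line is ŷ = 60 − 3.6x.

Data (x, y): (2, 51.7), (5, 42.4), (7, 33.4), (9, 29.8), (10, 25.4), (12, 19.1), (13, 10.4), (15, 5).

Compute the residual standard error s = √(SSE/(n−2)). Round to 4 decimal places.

s = 2.0108

x=2: ŷ = 60 − 3.6·2 = 52.8; e = 51.7 − 52.8 = -1.1
x=5: ŷ = 60 − 3.6·5 = 42; e = 42.4 − 42 = 0.4
x=7: ŷ = 60 − 3.6·7 = 34.8; e = 33.4 − 34.8 = -1.4
x=9: ŷ = 60 − 3.6·9 = 27.6; e = 29.8 − 27.6 = 2.2
x=10: ŷ = 60 − 3.6·10 = 24; e = 25.4 − 24 = 1.4
x=12: ŷ = 60 − 3.6·12 = 16.8; e = 19.1 − 16.8 = 2.3
x=13: ŷ = 60 − 3.6·13 = 13.2; e = 10.4 − 13.2 = -2.8
x=15: ŷ = 60 − 3.6·15 = 6; e = 5 − 6 = -1
SSE = 1.21 + 0.16 + 1.96 + 4.84 + 1.96 + 5.29 + 7.84 + 1 = 24.26
s = √(24.26/6) = √4.04333 ≈ 2.0108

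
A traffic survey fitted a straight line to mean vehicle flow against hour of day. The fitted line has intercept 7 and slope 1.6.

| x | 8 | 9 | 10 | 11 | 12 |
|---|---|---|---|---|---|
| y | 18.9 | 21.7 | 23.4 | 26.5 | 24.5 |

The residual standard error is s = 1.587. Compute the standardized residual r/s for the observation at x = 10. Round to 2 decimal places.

0.25

ŷ = 7 + 1.6·10 = 23
r = 23.4 − 23 = 0.4
r/s = 0.4 / 1.587 = 0.25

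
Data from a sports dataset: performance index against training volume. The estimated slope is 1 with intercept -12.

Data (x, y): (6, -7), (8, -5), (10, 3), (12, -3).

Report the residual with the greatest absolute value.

e = 5

x=6: ŷ = -12 + 6 = -6; e = -7 − (-6) = -1
x=8: ŷ = -12 + 8 = -4; e = -5 − (-4) = -1
x=10: ŷ = -12 + 10 = -2; e = 3 − (-2) = 5
x=12: ŷ = -12 + 12 = 0; e = -3 − 0 = -3
Largest |e| is 5 at x = 10, residual 5.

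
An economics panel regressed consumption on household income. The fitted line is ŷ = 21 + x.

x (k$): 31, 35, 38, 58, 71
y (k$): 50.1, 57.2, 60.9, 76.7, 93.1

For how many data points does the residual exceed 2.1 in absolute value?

x=31: ŷ = 21 + 31 = 52; e = 50.1 − 52 = -1.9
x=35: ŷ = 21 + 35 = 56; e = 57.2 − 56 = 1.2
x=38: ŷ = 21 + 38 = 59; e = 60.9 − 59 = 1.9
x=58: ŷ = 21 + 58 = 79; e = 76.7 − 79 = -2.3
x=71: ŷ = 21 + 71 = 92; e = 93.1 − 92 = 1.1
|e| > 2.1: x=58 (|e|=2.3) → 1

1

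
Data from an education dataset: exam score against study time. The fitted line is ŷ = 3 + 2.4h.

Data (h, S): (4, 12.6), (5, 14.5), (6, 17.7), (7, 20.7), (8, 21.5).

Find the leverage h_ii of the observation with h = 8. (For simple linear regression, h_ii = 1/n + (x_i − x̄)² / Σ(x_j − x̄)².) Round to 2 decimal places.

h = 0.60

h̄ = (4 + 5 + 6 + 7 + 8)/5 = 6
Σ(h − h̄)² = 4 + 1 + 0 + 1 + 4 = 10
h = 1/5 + (2)²/10 = 0.2 + 0.4 = 0.60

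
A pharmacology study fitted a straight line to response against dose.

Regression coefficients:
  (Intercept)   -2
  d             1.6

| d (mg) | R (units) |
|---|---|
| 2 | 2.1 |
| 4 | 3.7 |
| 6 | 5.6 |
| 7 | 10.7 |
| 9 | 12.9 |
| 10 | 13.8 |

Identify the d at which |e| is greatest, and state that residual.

d=2: R̂ = -2 + 1.6·2 = 1.2; e = 2.1 − 1.2 = 0.9
d=4: R̂ = -2 + 1.6·4 = 4.4; e = 3.7 − 4.4 = -0.7
d=6: R̂ = -2 + 1.6·6 = 7.6; e = 5.6 − 7.6 = -2
d=7: R̂ = -2 + 1.6·7 = 9.2; e = 10.7 − 9.2 = 1.5
d=9: R̂ = -2 + 1.6·9 = 12.4; e = 12.9 − 12.4 = 0.5
d=10: R̂ = -2 + 1.6·10 = 14; e = 13.8 − 14 = -0.2
Largest |e| is 2 at d = 6, residual -2.

d = 6, e = -2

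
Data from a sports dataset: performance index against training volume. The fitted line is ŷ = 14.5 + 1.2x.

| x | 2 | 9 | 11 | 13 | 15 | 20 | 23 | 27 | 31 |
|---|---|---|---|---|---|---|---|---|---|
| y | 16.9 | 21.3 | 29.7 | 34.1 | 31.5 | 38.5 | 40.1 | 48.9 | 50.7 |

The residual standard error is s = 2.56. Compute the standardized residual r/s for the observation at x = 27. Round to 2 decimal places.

ŷ = 14.5 + 1.2·27 = 46.9
r = 48.9 − 46.9 = 2
r/s = 2 / 2.56 = 0.78

0.78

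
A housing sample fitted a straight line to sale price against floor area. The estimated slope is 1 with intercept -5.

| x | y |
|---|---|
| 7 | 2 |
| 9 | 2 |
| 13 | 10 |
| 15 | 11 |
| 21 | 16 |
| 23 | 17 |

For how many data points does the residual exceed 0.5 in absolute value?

x=7: ŷ = -5 + 7 = 2; r = 2 − 2 = 0
x=9: ŷ = -5 + 9 = 4; r = 2 − 4 = -2
x=13: ŷ = -5 + 13 = 8; r = 10 − 8 = 2
x=15: ŷ = -5 + 15 = 10; r = 11 − 10 = 1
x=21: ŷ = -5 + 21 = 16; r = 16 − 16 = 0
x=23: ŷ = -5 + 23 = 18; r = 17 − 18 = -1
|r| > 0.5: x=9 (|r|=2), x=13 (|r|=2), x=15 (|r|=1), x=23 (|r|=1) → 4

4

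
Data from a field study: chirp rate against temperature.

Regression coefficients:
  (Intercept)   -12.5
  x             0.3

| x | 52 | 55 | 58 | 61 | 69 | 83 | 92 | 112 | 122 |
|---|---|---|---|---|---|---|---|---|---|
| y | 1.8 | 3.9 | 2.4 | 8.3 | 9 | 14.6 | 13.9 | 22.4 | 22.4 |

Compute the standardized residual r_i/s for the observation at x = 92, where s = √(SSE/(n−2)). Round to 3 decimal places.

x=52: ŷ = -12.5 + 0.3·52 = 3.1; r = 1.8 − 3.1 = -1.3
x=55: ŷ = -12.5 + 0.3·55 = 4; r = 3.9 − 4 = -0.1
x=58: ŷ = -12.5 + 0.3·58 = 4.9; r = 2.4 − 4.9 = -2.5
x=61: ŷ = -12.5 + 0.3·61 = 5.8; r = 8.3 − 5.8 = 2.5
x=69: ŷ = -12.5 + 0.3·69 = 8.2; r = 9 − 8.2 = 0.8
x=83: ŷ = -12.5 + 0.3·83 = 12.4; r = 14.6 − 12.4 = 2.2
x=92: ŷ = -12.5 + 0.3·92 = 15.1; r = 13.9 − 15.1 = -1.2
x=112: ŷ = -12.5 + 0.3·112 = 21.1; r = 22.4 − 21.1 = 1.3
x=122: ŷ = -12.5 + 0.3·122 = 24.1; r = 22.4 − 24.1 = -1.7
SSE = 1.69 + 0.01 + 6.25 + 6.25 + 0.64 + 4.84 + 1.44 + 1.69 + 2.89 = 25.7
s = √(25.7/7) = 1.9161
r/s = -1.2 / 1.9161 = -0.626

-0.626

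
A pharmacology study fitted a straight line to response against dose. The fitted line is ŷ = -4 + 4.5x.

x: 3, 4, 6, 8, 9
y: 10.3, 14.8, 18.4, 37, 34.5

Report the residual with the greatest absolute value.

x=3: ŷ = -4 + 4.5·3 = 9.5; r = 10.3 − 9.5 = 0.8
x=4: ŷ = -4 + 4.5·4 = 14; r = 14.8 − 14 = 0.8
x=6: ŷ = -4 + 4.5·6 = 23; r = 18.4 − 23 = -4.6
x=8: ŷ = -4 + 4.5·8 = 32; r = 37 − 32 = 5
x=9: ŷ = -4 + 4.5·9 = 36.5; r = 34.5 − 36.5 = -2
Largest |r| is 5 at x = 8, residual 5.

r = 5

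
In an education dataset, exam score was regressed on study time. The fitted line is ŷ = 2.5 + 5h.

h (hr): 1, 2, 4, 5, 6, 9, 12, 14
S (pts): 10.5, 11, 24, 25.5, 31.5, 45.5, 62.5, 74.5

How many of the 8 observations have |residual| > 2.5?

1

h=1: ŷ = 2.5 + 5·1 = 7.5; e = 10.5 − 7.5 = 3
h=2: ŷ = 2.5 + 5·2 = 12.5; e = 11 − 12.5 = -1.5
h=4: ŷ = 2.5 + 5·4 = 22.5; e = 24 − 22.5 = 1.5
h=5: ŷ = 2.5 + 5·5 = 27.5; e = 25.5 − 27.5 = -2
h=6: ŷ = 2.5 + 5·6 = 32.5; e = 31.5 − 32.5 = -1
h=9: ŷ = 2.5 + 5·9 = 47.5; e = 45.5 − 47.5 = -2
h=12: ŷ = 2.5 + 5·12 = 62.5; e = 62.5 − 62.5 = 0
h=14: ŷ = 2.5 + 5·14 = 72.5; e = 74.5 − 72.5 = 2
|e| > 2.5: h=1 (|e|=3) → 1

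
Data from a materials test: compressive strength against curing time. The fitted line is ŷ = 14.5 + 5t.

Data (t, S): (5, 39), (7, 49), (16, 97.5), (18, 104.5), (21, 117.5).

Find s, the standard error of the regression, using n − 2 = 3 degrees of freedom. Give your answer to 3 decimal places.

s = 2.121

t=5: ŷ = 14.5 + 5·5 = 39.5; e = 39 − 39.5 = -0.5
t=7: ŷ = 14.5 + 5·7 = 49.5; e = 49 − 49.5 = -0.5
t=16: ŷ = 14.5 + 5·16 = 94.5; e = 97.5 − 94.5 = 3
t=18: ŷ = 14.5 + 5·18 = 104.5; e = 104.5 − 104.5 = 0
t=21: ŷ = 14.5 + 5·21 = 119.5; e = 117.5 − 119.5 = -2
SSE = 0.25 + 0.25 + 9 + 0 + 4 = 13.5
s = √(13.5/3) = √4.5 ≈ 2.121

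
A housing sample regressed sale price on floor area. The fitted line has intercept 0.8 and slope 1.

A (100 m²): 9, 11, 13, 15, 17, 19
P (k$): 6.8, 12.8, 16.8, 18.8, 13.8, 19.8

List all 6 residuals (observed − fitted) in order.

A=9: ŷ = 0.8 + 9 = 9.8; e = 6.8 − 9.8 = -3
A=11: ŷ = 0.8 + 11 = 11.8; e = 12.8 − 11.8 = 1
A=13: ŷ = 0.8 + 13 = 13.8; e = 16.8 − 13.8 = 3
A=15: ŷ = 0.8 + 15 = 15.8; e = 18.8 − 15.8 = 3
A=17: ŷ = 0.8 + 17 = 17.8; e = 13.8 − 17.8 = -4
A=19: ŷ = 0.8 + 19 = 19.8; e = 19.8 − 19.8 = 0

-3, 1, 3, 3, -4, 0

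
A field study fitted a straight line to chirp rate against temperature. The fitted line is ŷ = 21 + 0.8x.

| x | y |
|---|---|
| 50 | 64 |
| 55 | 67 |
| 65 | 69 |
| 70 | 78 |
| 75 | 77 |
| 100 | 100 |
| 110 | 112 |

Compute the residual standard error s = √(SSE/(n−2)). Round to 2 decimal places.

x=50: ŷ = 21 + 0.8·50 = 61; e = 64 − 61 = 3
x=55: ŷ = 21 + 0.8·55 = 65; e = 67 − 65 = 2
x=65: ŷ = 21 + 0.8·65 = 73; e = 69 − 73 = -4
x=70: ŷ = 21 + 0.8·70 = 77; e = 78 − 77 = 1
x=75: ŷ = 21 + 0.8·75 = 81; e = 77 − 81 = -4
x=100: ŷ = 21 + 0.8·100 = 101; e = 100 − 101 = -1
x=110: ŷ = 21 + 0.8·110 = 109; e = 112 − 109 = 3
SSE = 9 + 4 + 16 + 1 + 16 + 1 + 9 = 56
s = √(56/5) = √11.2 ≈ 3.35

s = 3.35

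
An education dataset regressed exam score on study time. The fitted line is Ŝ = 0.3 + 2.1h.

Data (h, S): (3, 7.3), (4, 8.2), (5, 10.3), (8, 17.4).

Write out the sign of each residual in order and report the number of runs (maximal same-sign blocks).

h=3: Ŝ = 0.3 + 2.1·3 = 6.6; e = 7.3 − 6.6 = 0.7
h=4: Ŝ = 0.3 + 2.1·4 = 8.7; e = 8.2 − 8.7 = -0.5
h=5: Ŝ = 0.3 + 2.1·5 = 10.8; e = 10.3 − 10.8 = -0.5
h=8: Ŝ = 0.3 + 2.1·8 = 17.1; e = 17.4 − 17.1 = 0.3
Signs: + − − +
Runs: +×1, −×2, +×1 → 3

3 runs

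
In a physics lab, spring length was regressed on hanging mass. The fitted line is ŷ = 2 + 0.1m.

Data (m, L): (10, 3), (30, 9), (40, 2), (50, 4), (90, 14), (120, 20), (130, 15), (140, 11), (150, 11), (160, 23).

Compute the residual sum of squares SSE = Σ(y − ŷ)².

m=10: ŷ = 2 + 0.1·10 = 3; e = 3 − 3 = 0
m=30: ŷ = 2 + 0.1·30 = 5; e = 9 − 5 = 4
m=40: ŷ = 2 + 0.1·40 = 6; e = 2 − 6 = -4
m=50: ŷ = 2 + 0.1·50 = 7; e = 4 − 7 = -3
m=90: ŷ = 2 + 0.1·90 = 11; e = 14 − 11 = 3
m=120: ŷ = 2 + 0.1·120 = 14; e = 20 − 14 = 6
m=130: ŷ = 2 + 0.1·130 = 15; e = 15 − 15 = 0
m=140: ŷ = 2 + 0.1·140 = 16; e = 11 − 16 = -5
m=150: ŷ = 2 + 0.1·150 = 17; e = 11 − 17 = -6
m=160: ŷ = 2 + 0.1·160 = 18; e = 23 − 18 = 5
SSE = 0 + 16 + 16 + 9 + 9 + 36 + 0 + 25 + 36 + 25 = 172

SSE = 172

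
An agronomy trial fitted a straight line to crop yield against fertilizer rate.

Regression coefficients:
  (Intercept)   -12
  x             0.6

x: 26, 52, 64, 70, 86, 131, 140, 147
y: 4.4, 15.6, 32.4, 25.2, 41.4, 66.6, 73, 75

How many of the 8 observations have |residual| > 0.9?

6

x=26: ŷ = -12 + 0.6·26 = 3.6; r = 4.4 − 3.6 = 0.8
x=52: ŷ = -12 + 0.6·52 = 19.2; r = 15.6 − 19.2 = -3.6
x=64: ŷ = -12 + 0.6·64 = 26.4; r = 32.4 − 26.4 = 6
x=70: ŷ = -12 + 0.6·70 = 30; r = 25.2 − 30 = -4.8
x=86: ŷ = -12 + 0.6·86 = 39.6; r = 41.4 − 39.6 = 1.8
x=131: ŷ = -12 + 0.6·131 = 66.6; r = 66.6 − 66.6 = 0
x=140: ŷ = -12 + 0.6·140 = 72; r = 73 − 72 = 1
x=147: ŷ = -12 + 0.6·147 = 76.2; r = 75 − 76.2 = -1.2
|r| > 0.9: x=52 (|r|=3.6), x=64 (|r|=6), x=70 (|r|=4.8), x=86 (|r|=1.8), x=140 (|r|=1), x=147 (|r|=1.2) → 6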